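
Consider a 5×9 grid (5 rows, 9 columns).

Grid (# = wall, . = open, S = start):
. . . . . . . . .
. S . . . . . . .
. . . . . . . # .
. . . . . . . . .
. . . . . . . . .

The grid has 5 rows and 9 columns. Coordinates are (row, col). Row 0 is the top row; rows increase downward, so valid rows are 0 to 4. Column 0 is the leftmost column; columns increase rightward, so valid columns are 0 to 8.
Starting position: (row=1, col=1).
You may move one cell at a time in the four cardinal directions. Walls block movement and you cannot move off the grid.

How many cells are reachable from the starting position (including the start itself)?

BFS flood-fill from (row=1, col=1):
  Distance 0: (row=1, col=1)
  Distance 1: (row=0, col=1), (row=1, col=0), (row=1, col=2), (row=2, col=1)
  Distance 2: (row=0, col=0), (row=0, col=2), (row=1, col=3), (row=2, col=0), (row=2, col=2), (row=3, col=1)
  Distance 3: (row=0, col=3), (row=1, col=4), (row=2, col=3), (row=3, col=0), (row=3, col=2), (row=4, col=1)
  Distance 4: (row=0, col=4), (row=1, col=5), (row=2, col=4), (row=3, col=3), (row=4, col=0), (row=4, col=2)
  Distance 5: (row=0, col=5), (row=1, col=6), (row=2, col=5), (row=3, col=4), (row=4, col=3)
  Distance 6: (row=0, col=6), (row=1, col=7), (row=2, col=6), (row=3, col=5), (row=4, col=4)
  Distance 7: (row=0, col=7), (row=1, col=8), (row=3, col=6), (row=4, col=5)
  Distance 8: (row=0, col=8), (row=2, col=8), (row=3, col=7), (row=4, col=6)
  Distance 9: (row=3, col=8), (row=4, col=7)
  Distance 10: (row=4, col=8)
Total reachable: 44 (grid has 44 open cells total)

Answer: Reachable cells: 44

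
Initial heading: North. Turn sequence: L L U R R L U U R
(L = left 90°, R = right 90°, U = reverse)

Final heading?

Start: North
  L (left (90° counter-clockwise)) -> West
  L (left (90° counter-clockwise)) -> South
  U (U-turn (180°)) -> North
  R (right (90° clockwise)) -> East
  R (right (90° clockwise)) -> South
  L (left (90° counter-clockwise)) -> East
  U (U-turn (180°)) -> West
  U (U-turn (180°)) -> East
  R (right (90° clockwise)) -> South
Final: South

Answer: Final heading: South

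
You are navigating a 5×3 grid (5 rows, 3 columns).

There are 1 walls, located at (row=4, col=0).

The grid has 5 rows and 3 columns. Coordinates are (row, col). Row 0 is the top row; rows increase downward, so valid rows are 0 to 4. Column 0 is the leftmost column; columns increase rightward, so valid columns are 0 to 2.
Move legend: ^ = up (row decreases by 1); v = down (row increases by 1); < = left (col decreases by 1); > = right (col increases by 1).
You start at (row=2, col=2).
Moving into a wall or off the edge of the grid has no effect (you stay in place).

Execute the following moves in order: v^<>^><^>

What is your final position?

Start: (row=2, col=2)
  v (down): (row=2, col=2) -> (row=3, col=2)
  ^ (up): (row=3, col=2) -> (row=2, col=2)
  < (left): (row=2, col=2) -> (row=2, col=1)
  > (right): (row=2, col=1) -> (row=2, col=2)
  ^ (up): (row=2, col=2) -> (row=1, col=2)
  > (right): blocked, stay at (row=1, col=2)
  < (left): (row=1, col=2) -> (row=1, col=1)
  ^ (up): (row=1, col=1) -> (row=0, col=1)
  > (right): (row=0, col=1) -> (row=0, col=2)
Final: (row=0, col=2)

Answer: Final position: (row=0, col=2)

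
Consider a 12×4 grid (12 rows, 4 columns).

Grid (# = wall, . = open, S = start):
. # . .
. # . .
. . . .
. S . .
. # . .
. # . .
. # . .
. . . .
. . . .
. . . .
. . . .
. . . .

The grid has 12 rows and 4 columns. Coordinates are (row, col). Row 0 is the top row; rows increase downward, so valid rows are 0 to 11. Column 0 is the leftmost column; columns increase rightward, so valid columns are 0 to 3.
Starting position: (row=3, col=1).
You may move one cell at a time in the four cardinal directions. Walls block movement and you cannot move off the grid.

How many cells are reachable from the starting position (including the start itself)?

BFS flood-fill from (row=3, col=1):
  Distance 0: (row=3, col=1)
  Distance 1: (row=2, col=1), (row=3, col=0), (row=3, col=2)
  Distance 2: (row=2, col=0), (row=2, col=2), (row=3, col=3), (row=4, col=0), (row=4, col=2)
  Distance 3: (row=1, col=0), (row=1, col=2), (row=2, col=3), (row=4, col=3), (row=5, col=0), (row=5, col=2)
  Distance 4: (row=0, col=0), (row=0, col=2), (row=1, col=3), (row=5, col=3), (row=6, col=0), (row=6, col=2)
  Distance 5: (row=0, col=3), (row=6, col=3), (row=7, col=0), (row=7, col=2)
  Distance 6: (row=7, col=1), (row=7, col=3), (row=8, col=0), (row=8, col=2)
  Distance 7: (row=8, col=1), (row=8, col=3), (row=9, col=0), (row=9, col=2)
  Distance 8: (row=9, col=1), (row=9, col=3), (row=10, col=0), (row=10, col=2)
  Distance 9: (row=10, col=1), (row=10, col=3), (row=11, col=0), (row=11, col=2)
  Distance 10: (row=11, col=1), (row=11, col=3)
Total reachable: 43 (grid has 43 open cells total)

Answer: Reachable cells: 43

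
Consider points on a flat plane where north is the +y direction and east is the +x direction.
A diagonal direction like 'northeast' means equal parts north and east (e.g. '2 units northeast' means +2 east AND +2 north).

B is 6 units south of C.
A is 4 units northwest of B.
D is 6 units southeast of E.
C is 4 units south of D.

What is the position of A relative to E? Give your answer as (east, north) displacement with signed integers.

Answer: A is at (east=2, north=-12) relative to E.

Derivation:
Place E at the origin (east=0, north=0).
  D is 6 units southeast of E: delta (east=+6, north=-6); D at (east=6, north=-6).
  C is 4 units south of D: delta (east=+0, north=-4); C at (east=6, north=-10).
  B is 6 units south of C: delta (east=+0, north=-6); B at (east=6, north=-16).
  A is 4 units northwest of B: delta (east=-4, north=+4); A at (east=2, north=-12).
Therefore A relative to E: (east=2, north=-12).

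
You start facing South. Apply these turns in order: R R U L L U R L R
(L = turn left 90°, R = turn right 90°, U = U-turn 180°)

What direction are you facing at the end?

Answer: Final heading: West

Derivation:
Start: South
  R (right (90° clockwise)) -> West
  R (right (90° clockwise)) -> North
  U (U-turn (180°)) -> South
  L (left (90° counter-clockwise)) -> East
  L (left (90° counter-clockwise)) -> North
  U (U-turn (180°)) -> South
  R (right (90° clockwise)) -> West
  L (left (90° counter-clockwise)) -> South
  R (right (90° clockwise)) -> West
Final: West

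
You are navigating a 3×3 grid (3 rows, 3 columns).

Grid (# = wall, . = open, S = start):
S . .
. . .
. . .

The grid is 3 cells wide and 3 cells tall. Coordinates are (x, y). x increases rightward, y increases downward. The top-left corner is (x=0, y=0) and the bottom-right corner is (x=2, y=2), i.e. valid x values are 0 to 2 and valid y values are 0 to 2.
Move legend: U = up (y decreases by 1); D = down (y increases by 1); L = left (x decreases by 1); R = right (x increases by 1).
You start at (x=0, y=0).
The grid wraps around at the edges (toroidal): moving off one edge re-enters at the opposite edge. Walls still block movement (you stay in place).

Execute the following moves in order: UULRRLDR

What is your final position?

Answer: Final position: (x=1, y=2)

Derivation:
Start: (x=0, y=0)
  U (up): (x=0, y=0) -> (x=0, y=2)
  U (up): (x=0, y=2) -> (x=0, y=1)
  L (left): (x=0, y=1) -> (x=2, y=1)
  R (right): (x=2, y=1) -> (x=0, y=1)
  R (right): (x=0, y=1) -> (x=1, y=1)
  L (left): (x=1, y=1) -> (x=0, y=1)
  D (down): (x=0, y=1) -> (x=0, y=2)
  R (right): (x=0, y=2) -> (x=1, y=2)
Final: (x=1, y=2)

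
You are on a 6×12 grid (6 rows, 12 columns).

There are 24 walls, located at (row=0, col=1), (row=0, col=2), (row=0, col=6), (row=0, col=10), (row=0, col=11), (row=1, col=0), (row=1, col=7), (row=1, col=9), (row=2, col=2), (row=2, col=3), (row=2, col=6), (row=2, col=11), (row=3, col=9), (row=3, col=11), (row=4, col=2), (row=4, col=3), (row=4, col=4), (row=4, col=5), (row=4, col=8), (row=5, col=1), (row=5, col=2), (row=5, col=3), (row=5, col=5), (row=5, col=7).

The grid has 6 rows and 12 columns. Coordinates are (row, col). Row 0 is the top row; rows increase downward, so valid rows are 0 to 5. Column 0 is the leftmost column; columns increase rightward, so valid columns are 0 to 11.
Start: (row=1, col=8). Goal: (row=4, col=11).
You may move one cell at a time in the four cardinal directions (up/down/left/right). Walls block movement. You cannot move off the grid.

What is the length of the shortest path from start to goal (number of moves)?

BFS from (row=1, col=8) until reaching (row=4, col=11):
  Distance 0: (row=1, col=8)
  Distance 1: (row=0, col=8), (row=2, col=8)
  Distance 2: (row=0, col=7), (row=0, col=9), (row=2, col=7), (row=2, col=9), (row=3, col=8)
  Distance 3: (row=2, col=10), (row=3, col=7)
  Distance 4: (row=1, col=10), (row=3, col=6), (row=3, col=10), (row=4, col=7)
  Distance 5: (row=1, col=11), (row=3, col=5), (row=4, col=6), (row=4, col=10)
  Distance 6: (row=2, col=5), (row=3, col=4), (row=4, col=9), (row=4, col=11), (row=5, col=6), (row=5, col=10)  <- goal reached here
One shortest path (6 moves): (row=1, col=8) -> (row=2, col=8) -> (row=2, col=9) -> (row=2, col=10) -> (row=3, col=10) -> (row=4, col=10) -> (row=4, col=11)

Answer: Shortest path length: 6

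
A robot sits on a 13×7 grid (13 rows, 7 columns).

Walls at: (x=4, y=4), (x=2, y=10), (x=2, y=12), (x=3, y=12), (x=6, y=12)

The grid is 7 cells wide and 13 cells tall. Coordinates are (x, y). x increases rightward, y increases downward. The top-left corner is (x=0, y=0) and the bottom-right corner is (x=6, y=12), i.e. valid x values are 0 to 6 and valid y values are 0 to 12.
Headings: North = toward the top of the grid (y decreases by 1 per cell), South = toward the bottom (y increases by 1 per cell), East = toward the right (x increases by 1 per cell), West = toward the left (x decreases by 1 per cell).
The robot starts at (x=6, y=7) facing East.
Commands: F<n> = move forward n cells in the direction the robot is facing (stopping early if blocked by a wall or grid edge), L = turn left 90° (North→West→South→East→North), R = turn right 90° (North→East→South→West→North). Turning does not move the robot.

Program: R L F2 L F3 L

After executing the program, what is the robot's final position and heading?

Start: (x=6, y=7), facing East
  R: turn right, now facing South
  L: turn left, now facing East
  F2: move forward 0/2 (blocked), now at (x=6, y=7)
  L: turn left, now facing North
  F3: move forward 3, now at (x=6, y=4)
  L: turn left, now facing West
Final: (x=6, y=4), facing West

Answer: Final position: (x=6, y=4), facing West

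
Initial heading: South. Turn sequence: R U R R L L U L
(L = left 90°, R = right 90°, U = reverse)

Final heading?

Start: South
  R (right (90° clockwise)) -> West
  U (U-turn (180°)) -> East
  R (right (90° clockwise)) -> South
  R (right (90° clockwise)) -> West
  L (left (90° counter-clockwise)) -> South
  L (left (90° counter-clockwise)) -> East
  U (U-turn (180°)) -> West
  L (left (90° counter-clockwise)) -> South
Final: South

Answer: Final heading: South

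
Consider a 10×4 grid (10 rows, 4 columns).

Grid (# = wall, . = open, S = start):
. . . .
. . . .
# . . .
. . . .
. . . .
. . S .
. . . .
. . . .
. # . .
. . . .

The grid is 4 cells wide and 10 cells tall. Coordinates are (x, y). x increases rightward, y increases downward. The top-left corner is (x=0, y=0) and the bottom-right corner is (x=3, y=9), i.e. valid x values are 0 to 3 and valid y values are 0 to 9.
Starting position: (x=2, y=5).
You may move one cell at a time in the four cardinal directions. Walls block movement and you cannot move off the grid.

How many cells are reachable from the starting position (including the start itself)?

BFS flood-fill from (x=2, y=5):
  Distance 0: (x=2, y=5)
  Distance 1: (x=2, y=4), (x=1, y=5), (x=3, y=5), (x=2, y=6)
  Distance 2: (x=2, y=3), (x=1, y=4), (x=3, y=4), (x=0, y=5), (x=1, y=6), (x=3, y=6), (x=2, y=7)
  Distance 3: (x=2, y=2), (x=1, y=3), (x=3, y=3), (x=0, y=4), (x=0, y=6), (x=1, y=7), (x=3, y=7), (x=2, y=8)
  Distance 4: (x=2, y=1), (x=1, y=2), (x=3, y=2), (x=0, y=3), (x=0, y=7), (x=3, y=8), (x=2, y=9)
  Distance 5: (x=2, y=0), (x=1, y=1), (x=3, y=1), (x=0, y=8), (x=1, y=9), (x=3, y=9)
  Distance 6: (x=1, y=0), (x=3, y=0), (x=0, y=1), (x=0, y=9)
  Distance 7: (x=0, y=0)
Total reachable: 38 (grid has 38 open cells total)

Answer: Reachable cells: 38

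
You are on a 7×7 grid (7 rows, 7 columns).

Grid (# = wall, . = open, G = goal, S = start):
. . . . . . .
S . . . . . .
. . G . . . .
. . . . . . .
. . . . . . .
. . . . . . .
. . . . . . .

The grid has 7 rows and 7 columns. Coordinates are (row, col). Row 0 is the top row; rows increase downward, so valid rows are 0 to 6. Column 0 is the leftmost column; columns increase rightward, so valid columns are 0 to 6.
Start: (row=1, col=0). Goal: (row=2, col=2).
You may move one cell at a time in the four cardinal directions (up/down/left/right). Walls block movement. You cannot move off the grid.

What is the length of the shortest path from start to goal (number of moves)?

BFS from (row=1, col=0) until reaching (row=2, col=2):
  Distance 0: (row=1, col=0)
  Distance 1: (row=0, col=0), (row=1, col=1), (row=2, col=0)
  Distance 2: (row=0, col=1), (row=1, col=2), (row=2, col=1), (row=3, col=0)
  Distance 3: (row=0, col=2), (row=1, col=3), (row=2, col=2), (row=3, col=1), (row=4, col=0)  <- goal reached here
One shortest path (3 moves): (row=1, col=0) -> (row=1, col=1) -> (row=1, col=2) -> (row=2, col=2)

Answer: Shortest path length: 3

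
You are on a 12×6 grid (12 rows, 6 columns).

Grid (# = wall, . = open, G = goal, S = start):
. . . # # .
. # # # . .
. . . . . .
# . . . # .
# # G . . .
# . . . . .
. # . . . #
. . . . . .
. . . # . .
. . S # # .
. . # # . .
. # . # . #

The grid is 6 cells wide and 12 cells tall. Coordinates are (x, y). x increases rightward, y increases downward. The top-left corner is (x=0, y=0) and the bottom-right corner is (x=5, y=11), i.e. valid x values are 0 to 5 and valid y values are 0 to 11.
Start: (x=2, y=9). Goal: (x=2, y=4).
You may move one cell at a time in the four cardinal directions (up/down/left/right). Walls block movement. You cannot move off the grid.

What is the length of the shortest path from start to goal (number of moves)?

BFS from (x=2, y=9) until reaching (x=2, y=4):
  Distance 0: (x=2, y=9)
  Distance 1: (x=2, y=8), (x=1, y=9)
  Distance 2: (x=2, y=7), (x=1, y=8), (x=0, y=9), (x=1, y=10)
  Distance 3: (x=2, y=6), (x=1, y=7), (x=3, y=7), (x=0, y=8), (x=0, y=10)
  Distance 4: (x=2, y=5), (x=3, y=6), (x=0, y=7), (x=4, y=7), (x=0, y=11)
  Distance 5: (x=2, y=4), (x=1, y=5), (x=3, y=5), (x=0, y=6), (x=4, y=6), (x=5, y=7), (x=4, y=8)  <- goal reached here
One shortest path (5 moves): (x=2, y=9) -> (x=2, y=8) -> (x=2, y=7) -> (x=2, y=6) -> (x=2, y=5) -> (x=2, y=4)

Answer: Shortest path length: 5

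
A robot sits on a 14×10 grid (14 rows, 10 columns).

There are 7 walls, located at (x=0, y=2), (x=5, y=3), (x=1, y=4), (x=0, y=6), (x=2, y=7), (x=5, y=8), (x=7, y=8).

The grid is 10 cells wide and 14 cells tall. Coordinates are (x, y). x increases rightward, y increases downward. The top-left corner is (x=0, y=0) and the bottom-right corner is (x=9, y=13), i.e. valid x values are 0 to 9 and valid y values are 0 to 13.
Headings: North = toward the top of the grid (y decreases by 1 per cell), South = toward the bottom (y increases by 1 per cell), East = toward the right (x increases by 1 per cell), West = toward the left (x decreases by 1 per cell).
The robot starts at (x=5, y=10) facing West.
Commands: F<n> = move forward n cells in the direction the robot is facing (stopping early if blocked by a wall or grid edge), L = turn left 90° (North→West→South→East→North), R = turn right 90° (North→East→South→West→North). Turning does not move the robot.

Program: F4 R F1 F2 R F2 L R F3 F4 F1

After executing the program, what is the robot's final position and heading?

Answer: Final position: (x=1, y=7), facing East

Derivation:
Start: (x=5, y=10), facing West
  F4: move forward 4, now at (x=1, y=10)
  R: turn right, now facing North
  F1: move forward 1, now at (x=1, y=9)
  F2: move forward 2, now at (x=1, y=7)
  R: turn right, now facing East
  F2: move forward 0/2 (blocked), now at (x=1, y=7)
  L: turn left, now facing North
  R: turn right, now facing East
  F3: move forward 0/3 (blocked), now at (x=1, y=7)
  F4: move forward 0/4 (blocked), now at (x=1, y=7)
  F1: move forward 0/1 (blocked), now at (x=1, y=7)
Final: (x=1, y=7), facing East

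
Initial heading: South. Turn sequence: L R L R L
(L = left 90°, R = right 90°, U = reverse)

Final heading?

Start: South
  L (left (90° counter-clockwise)) -> East
  R (right (90° clockwise)) -> South
  L (left (90° counter-clockwise)) -> East
  R (right (90° clockwise)) -> South
  L (left (90° counter-clockwise)) -> East
Final: East

Answer: Final heading: East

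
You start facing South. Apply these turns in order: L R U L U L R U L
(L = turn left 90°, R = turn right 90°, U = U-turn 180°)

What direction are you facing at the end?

Answer: Final heading: South

Derivation:
Start: South
  L (left (90° counter-clockwise)) -> East
  R (right (90° clockwise)) -> South
  U (U-turn (180°)) -> North
  L (left (90° counter-clockwise)) -> West
  U (U-turn (180°)) -> East
  L (left (90° counter-clockwise)) -> North
  R (right (90° clockwise)) -> East
  U (U-turn (180°)) -> West
  L (left (90° counter-clockwise)) -> South
Final: South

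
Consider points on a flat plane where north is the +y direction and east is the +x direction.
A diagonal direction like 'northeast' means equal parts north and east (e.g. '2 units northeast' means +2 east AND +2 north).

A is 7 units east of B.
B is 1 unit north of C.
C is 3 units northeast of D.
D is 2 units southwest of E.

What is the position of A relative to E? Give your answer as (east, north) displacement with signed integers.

Place E at the origin (east=0, north=0).
  D is 2 units southwest of E: delta (east=-2, north=-2); D at (east=-2, north=-2).
  C is 3 units northeast of D: delta (east=+3, north=+3); C at (east=1, north=1).
  B is 1 unit north of C: delta (east=+0, north=+1); B at (east=1, north=2).
  A is 7 units east of B: delta (east=+7, north=+0); A at (east=8, north=2).
Therefore A relative to E: (east=8, north=2).

Answer: A is at (east=8, north=2) relative to E.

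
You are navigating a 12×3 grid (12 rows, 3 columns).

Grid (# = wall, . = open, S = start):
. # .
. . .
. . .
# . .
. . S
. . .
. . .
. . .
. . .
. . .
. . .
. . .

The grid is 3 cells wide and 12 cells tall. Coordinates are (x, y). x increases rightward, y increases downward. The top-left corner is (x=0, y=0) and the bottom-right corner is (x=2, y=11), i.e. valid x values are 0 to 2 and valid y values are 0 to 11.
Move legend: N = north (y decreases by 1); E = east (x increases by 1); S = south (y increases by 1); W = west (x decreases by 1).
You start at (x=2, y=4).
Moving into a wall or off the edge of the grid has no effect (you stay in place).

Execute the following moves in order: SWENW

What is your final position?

Start: (x=2, y=4)
  S (south): (x=2, y=4) -> (x=2, y=5)
  W (west): (x=2, y=5) -> (x=1, y=5)
  E (east): (x=1, y=5) -> (x=2, y=5)
  N (north): (x=2, y=5) -> (x=2, y=4)
  W (west): (x=2, y=4) -> (x=1, y=4)
Final: (x=1, y=4)

Answer: Final position: (x=1, y=4)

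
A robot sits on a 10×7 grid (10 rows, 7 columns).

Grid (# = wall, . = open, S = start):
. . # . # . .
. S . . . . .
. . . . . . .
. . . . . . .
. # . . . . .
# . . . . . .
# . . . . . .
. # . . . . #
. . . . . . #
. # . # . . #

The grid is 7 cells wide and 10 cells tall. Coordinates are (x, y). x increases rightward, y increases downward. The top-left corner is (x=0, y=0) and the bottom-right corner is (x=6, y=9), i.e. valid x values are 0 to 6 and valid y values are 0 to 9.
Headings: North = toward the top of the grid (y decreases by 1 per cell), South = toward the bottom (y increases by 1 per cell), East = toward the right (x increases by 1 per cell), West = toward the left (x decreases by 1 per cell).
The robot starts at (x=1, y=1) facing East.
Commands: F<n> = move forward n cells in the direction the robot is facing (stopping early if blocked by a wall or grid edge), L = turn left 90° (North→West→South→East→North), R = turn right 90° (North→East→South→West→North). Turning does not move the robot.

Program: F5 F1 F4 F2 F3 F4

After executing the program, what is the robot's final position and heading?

Start: (x=1, y=1), facing East
  F5: move forward 5, now at (x=6, y=1)
  F1: move forward 0/1 (blocked), now at (x=6, y=1)
  F4: move forward 0/4 (blocked), now at (x=6, y=1)
  F2: move forward 0/2 (blocked), now at (x=6, y=1)
  F3: move forward 0/3 (blocked), now at (x=6, y=1)
  F4: move forward 0/4 (blocked), now at (x=6, y=1)
Final: (x=6, y=1), facing East

Answer: Final position: (x=6, y=1), facing East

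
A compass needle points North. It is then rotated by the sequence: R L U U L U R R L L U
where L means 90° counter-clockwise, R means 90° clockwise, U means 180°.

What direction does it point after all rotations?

Start: North
  R (right (90° clockwise)) -> East
  L (left (90° counter-clockwise)) -> North
  U (U-turn (180°)) -> South
  U (U-turn (180°)) -> North
  L (left (90° counter-clockwise)) -> West
  U (U-turn (180°)) -> East
  R (right (90° clockwise)) -> South
  R (right (90° clockwise)) -> West
  L (left (90° counter-clockwise)) -> South
  L (left (90° counter-clockwise)) -> East
  U (U-turn (180°)) -> West
Final: West

Answer: Final heading: West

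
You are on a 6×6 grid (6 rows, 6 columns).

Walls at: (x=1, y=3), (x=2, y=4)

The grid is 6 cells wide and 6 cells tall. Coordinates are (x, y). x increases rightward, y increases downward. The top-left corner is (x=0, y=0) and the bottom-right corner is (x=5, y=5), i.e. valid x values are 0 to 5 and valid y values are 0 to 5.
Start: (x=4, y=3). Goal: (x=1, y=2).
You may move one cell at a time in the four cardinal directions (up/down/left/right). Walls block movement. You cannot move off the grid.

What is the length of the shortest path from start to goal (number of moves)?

BFS from (x=4, y=3) until reaching (x=1, y=2):
  Distance 0: (x=4, y=3)
  Distance 1: (x=4, y=2), (x=3, y=3), (x=5, y=3), (x=4, y=4)
  Distance 2: (x=4, y=1), (x=3, y=2), (x=5, y=2), (x=2, y=3), (x=3, y=4), (x=5, y=4), (x=4, y=5)
  Distance 3: (x=4, y=0), (x=3, y=1), (x=5, y=1), (x=2, y=2), (x=3, y=5), (x=5, y=5)
  Distance 4: (x=3, y=0), (x=5, y=0), (x=2, y=1), (x=1, y=2), (x=2, y=5)  <- goal reached here
One shortest path (4 moves): (x=4, y=3) -> (x=3, y=3) -> (x=2, y=3) -> (x=2, y=2) -> (x=1, y=2)

Answer: Shortest path length: 4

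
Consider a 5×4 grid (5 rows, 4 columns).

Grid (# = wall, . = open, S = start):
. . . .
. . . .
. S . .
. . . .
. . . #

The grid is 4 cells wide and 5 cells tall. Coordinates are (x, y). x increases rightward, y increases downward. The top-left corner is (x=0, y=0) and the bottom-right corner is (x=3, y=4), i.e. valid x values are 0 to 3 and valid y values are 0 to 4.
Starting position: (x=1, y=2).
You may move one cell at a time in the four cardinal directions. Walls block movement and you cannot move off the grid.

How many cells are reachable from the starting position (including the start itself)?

Answer: Reachable cells: 19

Derivation:
BFS flood-fill from (x=1, y=2):
  Distance 0: (x=1, y=2)
  Distance 1: (x=1, y=1), (x=0, y=2), (x=2, y=2), (x=1, y=3)
  Distance 2: (x=1, y=0), (x=0, y=1), (x=2, y=1), (x=3, y=2), (x=0, y=3), (x=2, y=3), (x=1, y=4)
  Distance 3: (x=0, y=0), (x=2, y=0), (x=3, y=1), (x=3, y=3), (x=0, y=4), (x=2, y=4)
  Distance 4: (x=3, y=0)
Total reachable: 19 (grid has 19 open cells total)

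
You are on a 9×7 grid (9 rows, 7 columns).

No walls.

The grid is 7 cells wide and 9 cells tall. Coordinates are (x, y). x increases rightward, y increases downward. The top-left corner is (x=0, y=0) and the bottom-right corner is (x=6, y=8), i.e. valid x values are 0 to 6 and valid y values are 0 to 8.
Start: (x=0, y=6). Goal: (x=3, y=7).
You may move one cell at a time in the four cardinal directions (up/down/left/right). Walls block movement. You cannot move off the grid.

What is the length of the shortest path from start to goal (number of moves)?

BFS from (x=0, y=6) until reaching (x=3, y=7):
  Distance 0: (x=0, y=6)
  Distance 1: (x=0, y=5), (x=1, y=6), (x=0, y=7)
  Distance 2: (x=0, y=4), (x=1, y=5), (x=2, y=6), (x=1, y=7), (x=0, y=8)
  Distance 3: (x=0, y=3), (x=1, y=4), (x=2, y=5), (x=3, y=6), (x=2, y=7), (x=1, y=8)
  Distance 4: (x=0, y=2), (x=1, y=3), (x=2, y=4), (x=3, y=5), (x=4, y=6), (x=3, y=7), (x=2, y=8)  <- goal reached here
One shortest path (4 moves): (x=0, y=6) -> (x=1, y=6) -> (x=2, y=6) -> (x=3, y=6) -> (x=3, y=7)

Answer: Shortest path length: 4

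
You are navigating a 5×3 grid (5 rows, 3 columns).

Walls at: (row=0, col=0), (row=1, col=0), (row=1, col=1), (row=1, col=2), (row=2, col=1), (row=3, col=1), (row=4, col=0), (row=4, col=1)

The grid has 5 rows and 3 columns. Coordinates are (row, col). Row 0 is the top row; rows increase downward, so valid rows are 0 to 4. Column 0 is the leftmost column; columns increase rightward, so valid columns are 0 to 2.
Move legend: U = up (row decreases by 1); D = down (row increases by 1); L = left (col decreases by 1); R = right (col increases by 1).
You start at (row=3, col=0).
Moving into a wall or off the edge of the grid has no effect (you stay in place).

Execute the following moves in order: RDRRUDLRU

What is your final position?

Answer: Final position: (row=2, col=0)

Derivation:
Start: (row=3, col=0)
  R (right): blocked, stay at (row=3, col=0)
  D (down): blocked, stay at (row=3, col=0)
  R (right): blocked, stay at (row=3, col=0)
  R (right): blocked, stay at (row=3, col=0)
  U (up): (row=3, col=0) -> (row=2, col=0)
  D (down): (row=2, col=0) -> (row=3, col=0)
  L (left): blocked, stay at (row=3, col=0)
  R (right): blocked, stay at (row=3, col=0)
  U (up): (row=3, col=0) -> (row=2, col=0)
Final: (row=2, col=0)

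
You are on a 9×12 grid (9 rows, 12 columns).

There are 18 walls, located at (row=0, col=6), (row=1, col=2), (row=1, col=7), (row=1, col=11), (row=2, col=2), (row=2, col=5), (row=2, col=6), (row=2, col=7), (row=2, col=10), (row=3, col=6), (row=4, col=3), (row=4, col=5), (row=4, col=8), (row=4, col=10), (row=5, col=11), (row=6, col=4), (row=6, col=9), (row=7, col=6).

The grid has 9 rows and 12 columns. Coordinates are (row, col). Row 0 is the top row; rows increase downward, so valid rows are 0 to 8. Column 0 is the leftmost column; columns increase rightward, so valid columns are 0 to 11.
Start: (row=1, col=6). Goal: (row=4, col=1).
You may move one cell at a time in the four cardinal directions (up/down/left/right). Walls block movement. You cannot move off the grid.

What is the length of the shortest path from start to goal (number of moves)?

Answer: Shortest path length: 8

Derivation:
BFS from (row=1, col=6) until reaching (row=4, col=1):
  Distance 0: (row=1, col=6)
  Distance 1: (row=1, col=5)
  Distance 2: (row=0, col=5), (row=1, col=4)
  Distance 3: (row=0, col=4), (row=1, col=3), (row=2, col=4)
  Distance 4: (row=0, col=3), (row=2, col=3), (row=3, col=4)
  Distance 5: (row=0, col=2), (row=3, col=3), (row=3, col=5), (row=4, col=4)
  Distance 6: (row=0, col=1), (row=3, col=2), (row=5, col=4)
  Distance 7: (row=0, col=0), (row=1, col=1), (row=3, col=1), (row=4, col=2), (row=5, col=3), (row=5, col=5)
  Distance 8: (row=1, col=0), (row=2, col=1), (row=3, col=0), (row=4, col=1), (row=5, col=2), (row=5, col=6), (row=6, col=3), (row=6, col=5)  <- goal reached here
One shortest path (8 moves): (row=1, col=6) -> (row=1, col=5) -> (row=1, col=4) -> (row=1, col=3) -> (row=2, col=3) -> (row=3, col=3) -> (row=3, col=2) -> (row=3, col=1) -> (row=4, col=1)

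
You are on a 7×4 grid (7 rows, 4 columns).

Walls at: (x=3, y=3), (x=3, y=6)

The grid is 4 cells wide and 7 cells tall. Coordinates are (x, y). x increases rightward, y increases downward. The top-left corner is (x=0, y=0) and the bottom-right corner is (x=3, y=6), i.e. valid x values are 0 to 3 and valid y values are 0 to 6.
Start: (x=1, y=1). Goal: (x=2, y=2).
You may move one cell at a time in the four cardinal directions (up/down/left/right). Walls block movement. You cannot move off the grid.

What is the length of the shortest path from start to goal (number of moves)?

Answer: Shortest path length: 2

Derivation:
BFS from (x=1, y=1) until reaching (x=2, y=2):
  Distance 0: (x=1, y=1)
  Distance 1: (x=1, y=0), (x=0, y=1), (x=2, y=1), (x=1, y=2)
  Distance 2: (x=0, y=0), (x=2, y=0), (x=3, y=1), (x=0, y=2), (x=2, y=2), (x=1, y=3)  <- goal reached here
One shortest path (2 moves): (x=1, y=1) -> (x=2, y=1) -> (x=2, y=2)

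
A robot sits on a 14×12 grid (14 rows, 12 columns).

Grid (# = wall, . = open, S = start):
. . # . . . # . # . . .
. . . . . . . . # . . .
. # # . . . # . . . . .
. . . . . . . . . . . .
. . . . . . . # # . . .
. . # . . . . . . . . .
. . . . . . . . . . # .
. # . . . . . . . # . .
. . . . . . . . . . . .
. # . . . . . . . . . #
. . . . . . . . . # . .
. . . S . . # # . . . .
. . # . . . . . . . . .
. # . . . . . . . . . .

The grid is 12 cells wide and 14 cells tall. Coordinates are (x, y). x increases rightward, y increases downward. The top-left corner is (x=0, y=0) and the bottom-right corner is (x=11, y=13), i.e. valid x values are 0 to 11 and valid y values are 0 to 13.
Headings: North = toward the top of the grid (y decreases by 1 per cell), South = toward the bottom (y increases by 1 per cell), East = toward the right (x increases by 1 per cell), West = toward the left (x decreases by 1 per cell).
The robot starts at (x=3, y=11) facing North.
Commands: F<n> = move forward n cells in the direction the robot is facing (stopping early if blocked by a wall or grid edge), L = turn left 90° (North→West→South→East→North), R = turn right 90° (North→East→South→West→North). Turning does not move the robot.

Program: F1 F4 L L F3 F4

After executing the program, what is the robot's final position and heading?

Answer: Final position: (x=3, y=13), facing South

Derivation:
Start: (x=3, y=11), facing North
  F1: move forward 1, now at (x=3, y=10)
  F4: move forward 4, now at (x=3, y=6)
  L: turn left, now facing West
  L: turn left, now facing South
  F3: move forward 3, now at (x=3, y=9)
  F4: move forward 4, now at (x=3, y=13)
Final: (x=3, y=13), facing South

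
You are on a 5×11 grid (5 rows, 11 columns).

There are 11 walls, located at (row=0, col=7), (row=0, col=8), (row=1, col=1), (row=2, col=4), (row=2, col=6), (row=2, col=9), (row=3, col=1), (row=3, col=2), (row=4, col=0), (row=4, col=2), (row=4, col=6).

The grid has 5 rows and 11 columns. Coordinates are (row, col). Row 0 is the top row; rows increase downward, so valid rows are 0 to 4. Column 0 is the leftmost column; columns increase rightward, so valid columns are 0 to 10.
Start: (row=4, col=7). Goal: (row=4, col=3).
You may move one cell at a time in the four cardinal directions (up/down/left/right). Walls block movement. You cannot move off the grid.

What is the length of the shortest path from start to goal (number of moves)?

BFS from (row=4, col=7) until reaching (row=4, col=3):
  Distance 0: (row=4, col=7)
  Distance 1: (row=3, col=7), (row=4, col=8)
  Distance 2: (row=2, col=7), (row=3, col=6), (row=3, col=8), (row=4, col=9)
  Distance 3: (row=1, col=7), (row=2, col=8), (row=3, col=5), (row=3, col=9), (row=4, col=10)
  Distance 4: (row=1, col=6), (row=1, col=8), (row=2, col=5), (row=3, col=4), (row=3, col=10), (row=4, col=5)
  Distance 5: (row=0, col=6), (row=1, col=5), (row=1, col=9), (row=2, col=10), (row=3, col=3), (row=4, col=4)
  Distance 6: (row=0, col=5), (row=0, col=9), (row=1, col=4), (row=1, col=10), (row=2, col=3), (row=4, col=3)  <- goal reached here
One shortest path (6 moves): (row=4, col=7) -> (row=3, col=7) -> (row=3, col=6) -> (row=3, col=5) -> (row=3, col=4) -> (row=3, col=3) -> (row=4, col=3)

Answer: Shortest path length: 6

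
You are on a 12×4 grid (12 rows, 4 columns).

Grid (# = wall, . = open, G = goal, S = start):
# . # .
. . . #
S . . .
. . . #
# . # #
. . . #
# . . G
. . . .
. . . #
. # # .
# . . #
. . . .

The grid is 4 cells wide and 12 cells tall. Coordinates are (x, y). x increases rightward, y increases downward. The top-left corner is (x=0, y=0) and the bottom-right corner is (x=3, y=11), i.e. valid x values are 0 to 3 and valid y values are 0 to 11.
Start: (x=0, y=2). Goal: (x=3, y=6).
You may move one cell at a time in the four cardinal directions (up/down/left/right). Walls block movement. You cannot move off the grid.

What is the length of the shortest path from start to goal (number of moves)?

Answer: Shortest path length: 7

Derivation:
BFS from (x=0, y=2) until reaching (x=3, y=6):
  Distance 0: (x=0, y=2)
  Distance 1: (x=0, y=1), (x=1, y=2), (x=0, y=3)
  Distance 2: (x=1, y=1), (x=2, y=2), (x=1, y=3)
  Distance 3: (x=1, y=0), (x=2, y=1), (x=3, y=2), (x=2, y=3), (x=1, y=4)
  Distance 4: (x=1, y=5)
  Distance 5: (x=0, y=5), (x=2, y=5), (x=1, y=6)
  Distance 6: (x=2, y=6), (x=1, y=7)
  Distance 7: (x=3, y=6), (x=0, y=7), (x=2, y=7), (x=1, y=8)  <- goal reached here
One shortest path (7 moves): (x=0, y=2) -> (x=1, y=2) -> (x=1, y=3) -> (x=1, y=4) -> (x=1, y=5) -> (x=2, y=5) -> (x=2, y=6) -> (x=3, y=6)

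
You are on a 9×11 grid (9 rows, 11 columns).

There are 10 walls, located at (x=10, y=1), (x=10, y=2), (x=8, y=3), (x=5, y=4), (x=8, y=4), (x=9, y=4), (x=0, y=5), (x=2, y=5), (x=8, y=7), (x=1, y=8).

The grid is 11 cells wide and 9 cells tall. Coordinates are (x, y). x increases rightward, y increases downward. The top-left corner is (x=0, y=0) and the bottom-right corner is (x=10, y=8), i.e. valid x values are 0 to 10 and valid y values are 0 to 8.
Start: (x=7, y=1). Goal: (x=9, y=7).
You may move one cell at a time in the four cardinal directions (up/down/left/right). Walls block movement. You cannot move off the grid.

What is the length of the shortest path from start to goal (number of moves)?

Answer: Shortest path length: 8

Derivation:
BFS from (x=7, y=1) until reaching (x=9, y=7):
  Distance 0: (x=7, y=1)
  Distance 1: (x=7, y=0), (x=6, y=1), (x=8, y=1), (x=7, y=2)
  Distance 2: (x=6, y=0), (x=8, y=0), (x=5, y=1), (x=9, y=1), (x=6, y=2), (x=8, y=2), (x=7, y=3)
  Distance 3: (x=5, y=0), (x=9, y=0), (x=4, y=1), (x=5, y=2), (x=9, y=2), (x=6, y=3), (x=7, y=4)
  Distance 4: (x=4, y=0), (x=10, y=0), (x=3, y=1), (x=4, y=2), (x=5, y=3), (x=9, y=3), (x=6, y=4), (x=7, y=5)
  Distance 5: (x=3, y=0), (x=2, y=1), (x=3, y=2), (x=4, y=3), (x=10, y=3), (x=6, y=5), (x=8, y=5), (x=7, y=6)
  Distance 6: (x=2, y=0), (x=1, y=1), (x=2, y=2), (x=3, y=3), (x=4, y=4), (x=10, y=4), (x=5, y=5), (x=9, y=5), (x=6, y=6), (x=8, y=6), (x=7, y=7)
  Distance 7: (x=1, y=0), (x=0, y=1), (x=1, y=2), (x=2, y=3), (x=3, y=4), (x=4, y=5), (x=10, y=5), (x=5, y=6), (x=9, y=6), (x=6, y=7), (x=7, y=8)
  Distance 8: (x=0, y=0), (x=0, y=2), (x=1, y=3), (x=2, y=4), (x=3, y=5), (x=4, y=6), (x=10, y=6), (x=5, y=7), (x=9, y=7), (x=6, y=8), (x=8, y=8)  <- goal reached here
One shortest path (8 moves): (x=7, y=1) -> (x=7, y=2) -> (x=7, y=3) -> (x=7, y=4) -> (x=7, y=5) -> (x=8, y=5) -> (x=9, y=5) -> (x=9, y=6) -> (x=9, y=7)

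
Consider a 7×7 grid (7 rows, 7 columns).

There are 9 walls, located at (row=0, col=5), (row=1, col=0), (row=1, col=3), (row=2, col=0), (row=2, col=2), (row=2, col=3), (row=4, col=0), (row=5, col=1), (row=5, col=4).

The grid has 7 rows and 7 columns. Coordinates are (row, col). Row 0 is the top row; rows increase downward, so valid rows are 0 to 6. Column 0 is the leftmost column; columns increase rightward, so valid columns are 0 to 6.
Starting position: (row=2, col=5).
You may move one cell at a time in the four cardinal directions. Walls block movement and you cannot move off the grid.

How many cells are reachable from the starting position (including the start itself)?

BFS flood-fill from (row=2, col=5):
  Distance 0: (row=2, col=5)
  Distance 1: (row=1, col=5), (row=2, col=4), (row=2, col=6), (row=3, col=5)
  Distance 2: (row=1, col=4), (row=1, col=6), (row=3, col=4), (row=3, col=6), (row=4, col=5)
  Distance 3: (row=0, col=4), (row=0, col=6), (row=3, col=3), (row=4, col=4), (row=4, col=6), (row=5, col=5)
  Distance 4: (row=0, col=3), (row=3, col=2), (row=4, col=3), (row=5, col=6), (row=6, col=5)
  Distance 5: (row=0, col=2), (row=3, col=1), (row=4, col=2), (row=5, col=3), (row=6, col=4), (row=6, col=6)
  Distance 6: (row=0, col=1), (row=1, col=2), (row=2, col=1), (row=3, col=0), (row=4, col=1), (row=5, col=2), (row=6, col=3)
  Distance 7: (row=0, col=0), (row=1, col=1), (row=6, col=2)
  Distance 8: (row=6, col=1)
  Distance 9: (row=6, col=0)
  Distance 10: (row=5, col=0)
Total reachable: 40 (grid has 40 open cells total)

Answer: Reachable cells: 40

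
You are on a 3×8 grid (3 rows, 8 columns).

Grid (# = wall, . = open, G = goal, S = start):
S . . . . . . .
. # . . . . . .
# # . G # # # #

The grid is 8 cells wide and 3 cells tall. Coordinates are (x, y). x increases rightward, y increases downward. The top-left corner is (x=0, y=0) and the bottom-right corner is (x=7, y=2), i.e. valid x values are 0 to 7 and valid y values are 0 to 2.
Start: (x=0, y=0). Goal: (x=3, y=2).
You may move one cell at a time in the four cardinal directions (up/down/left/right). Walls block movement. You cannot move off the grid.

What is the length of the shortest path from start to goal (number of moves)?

Answer: Shortest path length: 5

Derivation:
BFS from (x=0, y=0) until reaching (x=3, y=2):
  Distance 0: (x=0, y=0)
  Distance 1: (x=1, y=0), (x=0, y=1)
  Distance 2: (x=2, y=0)
  Distance 3: (x=3, y=0), (x=2, y=1)
  Distance 4: (x=4, y=0), (x=3, y=1), (x=2, y=2)
  Distance 5: (x=5, y=0), (x=4, y=1), (x=3, y=2)  <- goal reached here
One shortest path (5 moves): (x=0, y=0) -> (x=1, y=0) -> (x=2, y=0) -> (x=3, y=0) -> (x=3, y=1) -> (x=3, y=2)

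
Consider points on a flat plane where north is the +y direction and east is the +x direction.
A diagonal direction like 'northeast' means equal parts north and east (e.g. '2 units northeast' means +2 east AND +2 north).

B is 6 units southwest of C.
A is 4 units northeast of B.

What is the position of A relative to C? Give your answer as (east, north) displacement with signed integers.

Place C at the origin (east=0, north=0).
  B is 6 units southwest of C: delta (east=-6, north=-6); B at (east=-6, north=-6).
  A is 4 units northeast of B: delta (east=+4, north=+4); A at (east=-2, north=-2).
Therefore A relative to C: (east=-2, north=-2).

Answer: A is at (east=-2, north=-2) relative to C.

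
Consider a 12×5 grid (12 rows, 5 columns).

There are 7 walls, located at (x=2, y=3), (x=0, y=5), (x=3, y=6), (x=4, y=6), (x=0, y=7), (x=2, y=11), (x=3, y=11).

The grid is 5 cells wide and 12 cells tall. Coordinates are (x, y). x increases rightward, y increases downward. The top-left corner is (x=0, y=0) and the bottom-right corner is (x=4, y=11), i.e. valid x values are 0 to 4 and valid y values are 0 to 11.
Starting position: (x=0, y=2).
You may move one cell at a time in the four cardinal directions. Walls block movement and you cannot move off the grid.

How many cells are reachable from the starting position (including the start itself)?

BFS flood-fill from (x=0, y=2):
  Distance 0: (x=0, y=2)
  Distance 1: (x=0, y=1), (x=1, y=2), (x=0, y=3)
  Distance 2: (x=0, y=0), (x=1, y=1), (x=2, y=2), (x=1, y=3), (x=0, y=4)
  Distance 3: (x=1, y=0), (x=2, y=1), (x=3, y=2), (x=1, y=4)
  Distance 4: (x=2, y=0), (x=3, y=1), (x=4, y=2), (x=3, y=3), (x=2, y=4), (x=1, y=5)
  Distance 5: (x=3, y=0), (x=4, y=1), (x=4, y=3), (x=3, y=4), (x=2, y=5), (x=1, y=6)
  Distance 6: (x=4, y=0), (x=4, y=4), (x=3, y=5), (x=0, y=6), (x=2, y=6), (x=1, y=7)
  Distance 7: (x=4, y=5), (x=2, y=7), (x=1, y=8)
  Distance 8: (x=3, y=7), (x=0, y=8), (x=2, y=8), (x=1, y=9)
  Distance 9: (x=4, y=7), (x=3, y=8), (x=0, y=9), (x=2, y=9), (x=1, y=10)
  Distance 10: (x=4, y=8), (x=3, y=9), (x=0, y=10), (x=2, y=10), (x=1, y=11)
  Distance 11: (x=4, y=9), (x=3, y=10), (x=0, y=11)
  Distance 12: (x=4, y=10)
  Distance 13: (x=4, y=11)
Total reachable: 53 (grid has 53 open cells total)

Answer: Reachable cells: 53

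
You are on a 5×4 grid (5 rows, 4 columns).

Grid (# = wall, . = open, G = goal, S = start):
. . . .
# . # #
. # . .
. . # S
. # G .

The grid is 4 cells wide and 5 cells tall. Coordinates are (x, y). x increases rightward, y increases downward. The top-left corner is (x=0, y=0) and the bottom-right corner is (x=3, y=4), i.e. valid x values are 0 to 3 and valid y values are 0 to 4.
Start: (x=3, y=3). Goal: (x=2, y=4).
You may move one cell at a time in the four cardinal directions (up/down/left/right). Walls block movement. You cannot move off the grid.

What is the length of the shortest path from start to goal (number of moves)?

BFS from (x=3, y=3) until reaching (x=2, y=4):
  Distance 0: (x=3, y=3)
  Distance 1: (x=3, y=2), (x=3, y=4)
  Distance 2: (x=2, y=2), (x=2, y=4)  <- goal reached here
One shortest path (2 moves): (x=3, y=3) -> (x=3, y=4) -> (x=2, y=4)

Answer: Shortest path length: 2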